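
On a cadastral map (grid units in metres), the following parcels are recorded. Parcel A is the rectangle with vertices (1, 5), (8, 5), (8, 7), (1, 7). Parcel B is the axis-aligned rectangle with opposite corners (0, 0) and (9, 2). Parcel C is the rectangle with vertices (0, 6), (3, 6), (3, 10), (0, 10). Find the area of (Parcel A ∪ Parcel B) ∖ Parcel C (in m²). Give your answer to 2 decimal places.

30.00

|Parcel A ∪ Parcel B| = 32.
|(Parcel A ∪ Parcel B) ∩ Parcel C| = 2.
|(Parcel A ∪ Parcel B) ∖ Parcel C| = 32 − 2 = 30.00.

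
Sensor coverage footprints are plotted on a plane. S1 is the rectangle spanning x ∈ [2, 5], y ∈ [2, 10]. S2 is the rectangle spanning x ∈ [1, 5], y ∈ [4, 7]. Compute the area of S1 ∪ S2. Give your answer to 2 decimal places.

27.00

By inclusion–exclusion:
Individual areas: |S1| = 24, |S2| = 12.
|S1∩S2|: x∈[2,5], y∈[4,7] → 3·3 = 9.
|S1 ∪ S2| = 36 − 9 = 27.00.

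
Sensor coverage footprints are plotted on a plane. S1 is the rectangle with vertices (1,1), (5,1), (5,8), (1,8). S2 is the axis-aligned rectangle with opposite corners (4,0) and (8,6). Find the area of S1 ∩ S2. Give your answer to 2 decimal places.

5.00

|S1∩S2|: x∈[4,5], y∈[1,6] → 1·5 = 5.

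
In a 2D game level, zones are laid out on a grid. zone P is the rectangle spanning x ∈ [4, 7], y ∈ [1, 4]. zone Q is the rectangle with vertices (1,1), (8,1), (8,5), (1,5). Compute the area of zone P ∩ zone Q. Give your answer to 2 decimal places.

|zone P∩zone Q|: x∈[4,7], y∈[1,4] → 3·3 = 9.

9.00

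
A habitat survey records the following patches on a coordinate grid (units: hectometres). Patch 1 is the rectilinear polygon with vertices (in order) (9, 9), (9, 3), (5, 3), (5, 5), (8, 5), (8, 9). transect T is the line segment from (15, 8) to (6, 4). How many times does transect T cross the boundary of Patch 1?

The segment meets the boundary at (9,5.333).

1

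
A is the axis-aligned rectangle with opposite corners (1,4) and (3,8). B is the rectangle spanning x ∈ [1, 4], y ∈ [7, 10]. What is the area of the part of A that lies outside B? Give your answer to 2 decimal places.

6.00

|A∩B|: x∈[1,3], y∈[7,8] → 2·1 = 2.
|A| = 8.
|A ∖ B| = |A| − |A∩B| = 8 − 2 = 6.00.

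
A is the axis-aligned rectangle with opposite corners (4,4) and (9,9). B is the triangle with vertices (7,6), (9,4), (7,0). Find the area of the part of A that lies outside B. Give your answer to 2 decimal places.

|A| = 25, |A∩B| = 2.
|A ∖ B| = |A| − |A∩B| = 25 − 2 = 23.00.

23.00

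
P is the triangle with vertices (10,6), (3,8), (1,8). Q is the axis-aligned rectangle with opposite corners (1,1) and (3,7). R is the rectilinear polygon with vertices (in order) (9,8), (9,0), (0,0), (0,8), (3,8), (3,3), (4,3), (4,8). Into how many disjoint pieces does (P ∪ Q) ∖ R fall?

(P ∪ Q) ∖ R splits into 2 disjoint pieces (area 0.4127, area 0.0317).

2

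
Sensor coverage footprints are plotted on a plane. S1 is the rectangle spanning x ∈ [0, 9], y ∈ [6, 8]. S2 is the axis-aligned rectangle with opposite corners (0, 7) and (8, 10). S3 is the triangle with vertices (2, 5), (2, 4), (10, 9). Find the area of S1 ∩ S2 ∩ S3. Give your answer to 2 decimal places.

0.55

The intersection is the polygon with vertices (8,7.75), (6.8,7), (6,7), (8,8).
By the shoelace formula its area is 0.55.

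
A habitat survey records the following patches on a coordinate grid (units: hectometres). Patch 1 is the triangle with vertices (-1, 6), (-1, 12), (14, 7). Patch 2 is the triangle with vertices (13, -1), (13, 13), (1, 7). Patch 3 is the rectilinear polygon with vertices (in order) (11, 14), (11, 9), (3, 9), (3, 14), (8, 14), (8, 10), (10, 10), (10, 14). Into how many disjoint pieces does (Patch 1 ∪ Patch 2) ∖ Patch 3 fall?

(Patch 1 ∪ Patch 2) ∖ Patch 3 splits into 2 disjoint pieces (area 94.9121, area 2).

2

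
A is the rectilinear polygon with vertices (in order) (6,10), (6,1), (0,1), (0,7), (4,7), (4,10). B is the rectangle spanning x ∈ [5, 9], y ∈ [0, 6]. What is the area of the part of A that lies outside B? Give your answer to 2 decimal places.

|A| = 42, |A∩B| = 5.
|A ∖ B| = |A| − |A∩B| = 42 − 5 = 37.00.

37.00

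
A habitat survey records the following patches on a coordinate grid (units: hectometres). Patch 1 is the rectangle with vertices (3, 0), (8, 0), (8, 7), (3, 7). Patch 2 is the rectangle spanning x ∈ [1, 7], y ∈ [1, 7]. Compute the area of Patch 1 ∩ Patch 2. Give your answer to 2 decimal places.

24.00

|Patch 1∩Patch 2|: x∈[3,7], y∈[1,7] → 4·6 = 24.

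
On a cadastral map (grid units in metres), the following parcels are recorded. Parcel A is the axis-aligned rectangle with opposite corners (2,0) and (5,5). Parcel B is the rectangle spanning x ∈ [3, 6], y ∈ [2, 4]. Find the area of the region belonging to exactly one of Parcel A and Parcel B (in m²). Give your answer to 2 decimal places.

|Parcel A∩Parcel B|: x∈[3,5], y∈[2,4] → 2·2 = 4.
|Parcel A △ Parcel B| = |Parcel A| + |Parcel B| − 2·|Parcel A∩Parcel B| = 15 + 6 − 8 = 13.00.

13.00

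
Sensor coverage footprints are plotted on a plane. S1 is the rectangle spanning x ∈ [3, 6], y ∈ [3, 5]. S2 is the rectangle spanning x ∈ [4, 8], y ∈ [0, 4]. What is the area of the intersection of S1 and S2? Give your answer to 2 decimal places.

2.00

|S1∩S2|: x∈[4,6], y∈[3,4] → 2·1 = 2.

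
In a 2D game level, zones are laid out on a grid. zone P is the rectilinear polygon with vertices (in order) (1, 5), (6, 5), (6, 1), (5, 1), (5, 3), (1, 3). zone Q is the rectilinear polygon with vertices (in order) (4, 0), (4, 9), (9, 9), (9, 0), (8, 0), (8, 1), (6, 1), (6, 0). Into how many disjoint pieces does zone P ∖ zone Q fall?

zone P ∖ zone Q is a single connected region.

1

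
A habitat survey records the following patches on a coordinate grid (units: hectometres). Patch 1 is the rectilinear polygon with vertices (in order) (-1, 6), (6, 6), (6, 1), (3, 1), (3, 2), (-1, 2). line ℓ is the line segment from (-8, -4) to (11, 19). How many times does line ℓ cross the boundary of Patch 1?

2

The segment meets the boundary at (0.261,6), (-1,4.474).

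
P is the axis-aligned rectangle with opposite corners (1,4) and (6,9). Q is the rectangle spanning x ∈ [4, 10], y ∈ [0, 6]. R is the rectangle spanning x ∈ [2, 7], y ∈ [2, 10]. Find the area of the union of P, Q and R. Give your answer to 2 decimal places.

By inclusion–exclusion:
Individual areas: |P| = 25, |Q| = 36, |R| = 40.
|P∩Q|: x∈[4,6], y∈[4,6] → 2·2 = 4.
|P∩R|: x∈[2,6], y∈[4,9] → 4·5 = 20.
|Q∩R|: x∈[4,7], y∈[2,6] → 3·4 = 12.
|P∩Q∩R| = 4.
|P ∪ Q ∪ R| = 101 − 36 + 4 = 69.00.

69.00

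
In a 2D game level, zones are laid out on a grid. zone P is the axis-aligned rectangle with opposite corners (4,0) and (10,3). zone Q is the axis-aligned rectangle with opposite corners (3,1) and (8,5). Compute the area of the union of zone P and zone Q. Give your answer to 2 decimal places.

By inclusion–exclusion:
Individual areas: |zone P| = 18, |zone Q| = 20.
|zone P∩zone Q|: x∈[4,8], y∈[1,3] → 4·2 = 8.
|zone P ∪ zone Q| = 38 − 8 = 30.00.

30.00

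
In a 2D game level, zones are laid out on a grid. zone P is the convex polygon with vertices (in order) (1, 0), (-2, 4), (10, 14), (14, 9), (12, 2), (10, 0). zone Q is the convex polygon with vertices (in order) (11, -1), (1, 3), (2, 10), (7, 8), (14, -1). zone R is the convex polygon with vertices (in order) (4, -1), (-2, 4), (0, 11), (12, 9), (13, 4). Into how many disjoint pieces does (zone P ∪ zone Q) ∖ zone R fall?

(zone P ∪ zone Q) ∖ zone R splits into 3 disjoint pieces (area 24.6732, area 15.8133, area 3.6).

3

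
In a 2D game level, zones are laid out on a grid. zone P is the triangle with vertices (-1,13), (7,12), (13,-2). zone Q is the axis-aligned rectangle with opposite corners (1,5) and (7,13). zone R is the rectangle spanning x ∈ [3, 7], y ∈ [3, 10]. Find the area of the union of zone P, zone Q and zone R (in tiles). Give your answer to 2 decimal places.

By inclusion–exclusion:
Individual areas: |zone P| = 53, |zone Q| = 48, |zone R| = 28.
|zone P∩zone Q| = 28.2405.
|zone P∩zone R| = 13.7143.
|zone Q∩zone R|: x∈[3,7], y∈[5,10] → 4·5 = 20.
|zone P∩zone Q∩zone R| = 13.5619.
|zone P ∪ zone Q ∪ zone R| = 129 − 61.9548 + 13.5619 = 80.61.

80.61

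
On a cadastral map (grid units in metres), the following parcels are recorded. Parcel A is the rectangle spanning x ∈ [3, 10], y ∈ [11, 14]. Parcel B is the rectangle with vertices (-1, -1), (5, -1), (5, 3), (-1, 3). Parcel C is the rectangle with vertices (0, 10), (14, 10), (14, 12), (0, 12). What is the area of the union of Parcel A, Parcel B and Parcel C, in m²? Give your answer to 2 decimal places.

66.00

By inclusion–exclusion:
Individual areas: |Parcel A| = 21, |Parcel B| = 24, |Parcel C| = 28.
|Parcel A∩Parcel B| = 0 (no overlap).
|Parcel A∩Parcel C|: x∈[3,10], y∈[11,12] → 7·1 = 7.
|Parcel B∩Parcel C| = 0 (no overlap).
|Parcel A∩Parcel B∩Parcel C| = 0.
|Parcel A ∪ Parcel B ∪ Parcel C| = 73 − 7 + 0 = 66.00.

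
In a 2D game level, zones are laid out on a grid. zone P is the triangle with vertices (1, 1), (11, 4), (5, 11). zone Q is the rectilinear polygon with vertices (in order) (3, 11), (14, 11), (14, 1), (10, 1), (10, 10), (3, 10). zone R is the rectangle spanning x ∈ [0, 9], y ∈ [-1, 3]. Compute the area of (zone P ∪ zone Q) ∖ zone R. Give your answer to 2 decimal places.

83.77

|zone P ∪ zone Q| = 89.6381.
|(zone P ∪ zone Q) ∩ zone R| = 5.8667.
|(zone P ∪ zone Q) ∖ zone R| = 89.6381 − 5.8667 = 83.77.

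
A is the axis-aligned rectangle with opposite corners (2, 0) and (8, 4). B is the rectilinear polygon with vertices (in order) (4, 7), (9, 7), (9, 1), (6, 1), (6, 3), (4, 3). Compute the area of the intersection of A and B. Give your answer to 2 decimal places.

8.00

The intersection is the polygon with vertices (8,4), (8,1), (6,1), (6,3), (4,3), (4,4).
By the shoelace formula its area is 8.00.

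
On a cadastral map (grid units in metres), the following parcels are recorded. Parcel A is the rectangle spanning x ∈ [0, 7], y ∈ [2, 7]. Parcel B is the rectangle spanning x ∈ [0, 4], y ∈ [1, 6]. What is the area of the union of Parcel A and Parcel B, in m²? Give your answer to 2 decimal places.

By inclusion–exclusion:
Individual areas: |Parcel A| = 35, |Parcel B| = 20.
|Parcel A∩Parcel B|: x∈[0,4], y∈[2,6] → 4·4 = 16.
|Parcel A ∪ Parcel B| = 55 − 16 = 39.00.

39.00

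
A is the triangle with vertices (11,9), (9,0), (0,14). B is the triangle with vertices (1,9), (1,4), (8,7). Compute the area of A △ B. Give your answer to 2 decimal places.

63.60

|A| = 54.5, |B| = 17.5, |A∩B| = 4.2017.
|A △ B| = |A| + |B| − 2·|A∩B| = 54.5 + 17.5 − 8.4035 = 63.60.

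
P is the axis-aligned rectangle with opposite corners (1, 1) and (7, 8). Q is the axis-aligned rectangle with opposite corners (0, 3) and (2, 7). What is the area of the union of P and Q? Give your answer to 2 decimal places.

By inclusion–exclusion:
Individual areas: |P| = 42, |Q| = 8.
|P∩Q|: x∈[1,2], y∈[3,7] → 1·4 = 4.
|P ∪ Q| = 50 − 4 = 46.00.

46.00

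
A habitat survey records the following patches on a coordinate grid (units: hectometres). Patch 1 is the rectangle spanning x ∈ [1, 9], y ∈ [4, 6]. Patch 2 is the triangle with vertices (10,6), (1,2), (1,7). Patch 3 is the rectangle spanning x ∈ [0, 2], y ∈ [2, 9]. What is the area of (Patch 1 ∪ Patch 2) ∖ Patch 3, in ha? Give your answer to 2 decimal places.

20.50

|Patch 1 ∪ Patch 2| = 25.2222.
|(Patch 1 ∪ Patch 2) ∩ Patch 3| = 4.7222.
|(Patch 1 ∪ Patch 2) ∖ Patch 3| = 25.2222 − 4.7222 = 20.50.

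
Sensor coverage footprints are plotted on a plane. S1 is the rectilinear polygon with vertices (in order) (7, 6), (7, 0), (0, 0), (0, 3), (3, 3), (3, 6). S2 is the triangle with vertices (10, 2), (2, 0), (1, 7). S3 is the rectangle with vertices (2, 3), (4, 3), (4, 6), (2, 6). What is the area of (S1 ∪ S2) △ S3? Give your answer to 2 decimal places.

|S1 ∪ S2| = 42.371.
|(S1 ∪ S2) ∩ S3| = 5.9889.
|(S1 ∪ S2) △ S3| = 42.371 + 6 − 11.9778 = 36.39.

36.39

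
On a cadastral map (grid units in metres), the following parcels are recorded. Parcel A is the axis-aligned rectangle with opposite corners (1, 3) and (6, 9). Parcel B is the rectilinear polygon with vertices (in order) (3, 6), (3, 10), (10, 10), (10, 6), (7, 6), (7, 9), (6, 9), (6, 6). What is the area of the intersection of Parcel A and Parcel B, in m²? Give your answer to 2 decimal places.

9.00

The intersection is the polygon with vertices (6,6), (3,6), (3,9), (6,9).
By the shoelace formula its area is 9.00.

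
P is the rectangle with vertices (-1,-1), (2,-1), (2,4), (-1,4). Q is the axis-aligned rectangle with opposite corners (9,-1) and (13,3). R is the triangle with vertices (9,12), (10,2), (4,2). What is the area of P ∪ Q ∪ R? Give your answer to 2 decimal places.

60.05

By inclusion–exclusion:
Individual areas: |P| = 15, |Q| = 16, |R| = 30.
|P∩Q| = 0 (no overlap).
|P∩R| = 0.
|Q∩R| = 0.95.
|P∩Q∩R| = 0.
|P ∪ Q ∪ R| = 61 − 0.95 + 0 = 60.05.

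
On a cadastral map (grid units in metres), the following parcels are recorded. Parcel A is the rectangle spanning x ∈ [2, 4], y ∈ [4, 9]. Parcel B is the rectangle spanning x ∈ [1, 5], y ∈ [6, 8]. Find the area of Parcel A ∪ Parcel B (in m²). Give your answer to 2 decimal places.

14.00

By inclusion–exclusion:
Individual areas: |Parcel A| = 10, |Parcel B| = 8.
|Parcel A∩Parcel B|: x∈[2,4], y∈[6,8] → 2·2 = 4.
|Parcel A ∪ Parcel B| = 18 − 4 = 14.00.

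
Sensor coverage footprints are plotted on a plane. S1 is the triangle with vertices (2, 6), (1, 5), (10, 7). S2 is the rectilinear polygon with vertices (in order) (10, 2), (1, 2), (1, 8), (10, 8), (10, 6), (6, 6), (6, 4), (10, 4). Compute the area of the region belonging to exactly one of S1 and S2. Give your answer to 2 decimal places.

|S1| = 3.5, |S2| = 46, |S1∩S2| = 3.5.
|S1 △ S2| = |S1| + |S2| − 2·|S1∩S2| = 3.5 + 46 − 7 = 42.50.

42.50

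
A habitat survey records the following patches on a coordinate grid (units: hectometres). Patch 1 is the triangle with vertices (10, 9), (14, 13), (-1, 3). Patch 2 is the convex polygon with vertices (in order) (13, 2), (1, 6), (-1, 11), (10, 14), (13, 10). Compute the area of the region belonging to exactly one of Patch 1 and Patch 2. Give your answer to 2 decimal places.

101.70

|Patch 1| = 10, |Patch 2| = 108.5, |Patch 1∩Patch 2| = 8.4022.
|Patch 1 △ Patch 2| = |Patch 1| + |Patch 2| − 2·|Patch 1∩Patch 2| = 10 + 108.5 − 16.8043 = 101.70.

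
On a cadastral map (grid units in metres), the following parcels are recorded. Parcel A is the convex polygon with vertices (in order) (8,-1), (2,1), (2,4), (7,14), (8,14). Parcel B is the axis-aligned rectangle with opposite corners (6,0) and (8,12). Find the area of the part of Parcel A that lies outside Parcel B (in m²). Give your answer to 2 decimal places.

|Parcel A| = 59, |Parcel A∩Parcel B| = 24.
|Parcel A ∖ Parcel B| = |Parcel A| − |Parcel A∩Parcel B| = 59 − 24 = 35.00.

35.00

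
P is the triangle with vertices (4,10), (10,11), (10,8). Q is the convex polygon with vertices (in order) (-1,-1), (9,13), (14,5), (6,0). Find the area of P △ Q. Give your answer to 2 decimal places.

83.24

|P| = 9, |Q| = 88.5, |P∩Q| = 7.1289.
|P △ Q| = |P| + |Q| − 2·|P∩Q| = 9 + 88.5 − 14.2578 = 83.24.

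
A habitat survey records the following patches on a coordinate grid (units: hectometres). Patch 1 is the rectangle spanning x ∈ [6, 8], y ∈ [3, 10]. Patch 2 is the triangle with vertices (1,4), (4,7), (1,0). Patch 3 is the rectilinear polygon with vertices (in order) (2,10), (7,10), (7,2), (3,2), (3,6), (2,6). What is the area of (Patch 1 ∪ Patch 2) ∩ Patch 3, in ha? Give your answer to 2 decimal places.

7.67

|Patch 1 ∪ Patch 2| = 20.
|(Patch 1 ∪ Patch 2) ∩ Patch 3| = 7.67.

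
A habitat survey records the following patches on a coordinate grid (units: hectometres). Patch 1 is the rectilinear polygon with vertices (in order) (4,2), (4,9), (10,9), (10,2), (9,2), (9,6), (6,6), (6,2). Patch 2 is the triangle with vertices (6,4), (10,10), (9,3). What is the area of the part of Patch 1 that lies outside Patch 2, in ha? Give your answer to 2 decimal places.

25.43

|Patch 1| = 30, |Patch 1∩Patch 2| = 4.5714.
|Patch 1 ∖ Patch 2| = |Patch 1| − |Patch 1∩Patch 2| = 30 − 4.5714 = 25.43.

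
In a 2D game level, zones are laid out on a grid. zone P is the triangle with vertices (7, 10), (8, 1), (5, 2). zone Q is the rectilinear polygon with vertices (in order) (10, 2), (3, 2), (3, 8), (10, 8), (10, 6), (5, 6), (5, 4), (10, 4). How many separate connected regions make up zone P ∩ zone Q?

zone P ∩ zone Q splits into 2 disjoint pieces (area 2.1667, area 5.0556).

2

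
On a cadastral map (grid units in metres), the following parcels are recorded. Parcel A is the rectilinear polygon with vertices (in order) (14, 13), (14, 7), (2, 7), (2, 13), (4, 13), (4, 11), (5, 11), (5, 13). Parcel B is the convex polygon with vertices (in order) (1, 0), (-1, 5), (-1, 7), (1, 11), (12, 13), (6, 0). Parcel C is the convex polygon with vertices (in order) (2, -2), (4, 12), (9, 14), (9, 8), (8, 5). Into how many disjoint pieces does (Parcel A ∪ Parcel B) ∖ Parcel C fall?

(Parcel A ∪ Parcel B) ∖ Parcel C splits into 3 disjoint pieces (area 37.522, area 39.8052, area 0.45).

3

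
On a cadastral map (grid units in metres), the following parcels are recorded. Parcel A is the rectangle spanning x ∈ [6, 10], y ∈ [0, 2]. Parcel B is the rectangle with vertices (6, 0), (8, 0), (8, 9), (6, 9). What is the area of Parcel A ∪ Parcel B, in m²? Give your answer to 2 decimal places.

By inclusion–exclusion:
Individual areas: |Parcel A| = 8, |Parcel B| = 18.
|Parcel A∩Parcel B|: x∈[6,8], y∈[0,2] → 2·2 = 4.
|Parcel A ∪ Parcel B| = 26 − 4 = 22.00.

22.00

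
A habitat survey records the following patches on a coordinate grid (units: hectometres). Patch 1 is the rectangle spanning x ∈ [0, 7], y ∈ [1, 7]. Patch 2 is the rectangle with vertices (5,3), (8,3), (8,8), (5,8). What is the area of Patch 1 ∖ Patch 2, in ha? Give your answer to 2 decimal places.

34.00

|Patch 1∩Patch 2|: x∈[5,7], y∈[3,7] → 2·4 = 8.
|Patch 1| = 42.
|Patch 1 ∖ Patch 2| = |Patch 1| − |Patch 1∩Patch 2| = 42 − 8 = 34.00.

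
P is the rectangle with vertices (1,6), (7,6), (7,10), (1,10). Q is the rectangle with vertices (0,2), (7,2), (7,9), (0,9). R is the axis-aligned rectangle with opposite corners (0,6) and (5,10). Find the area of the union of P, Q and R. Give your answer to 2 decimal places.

56.00

By inclusion–exclusion:
Individual areas: |P| = 24, |Q| = 49, |R| = 20.
|P∩Q|: x∈[1,7], y∈[6,9] → 6·3 = 18.
|P∩R|: x∈[1,5], y∈[6,10] → 4·4 = 16.
|Q∩R|: x∈[0,5], y∈[6,9] → 5·3 = 15.
|P∩Q∩R| = 12.
|P ∪ Q ∪ R| = 93 − 49 + 12 = 56.00.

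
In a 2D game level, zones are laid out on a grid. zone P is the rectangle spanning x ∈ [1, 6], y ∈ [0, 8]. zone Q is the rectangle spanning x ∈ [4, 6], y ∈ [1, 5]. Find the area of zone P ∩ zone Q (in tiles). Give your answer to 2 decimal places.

|zone P∩zone Q|: x∈[4,6], y∈[1,5] → 2·4 = 8.

8.00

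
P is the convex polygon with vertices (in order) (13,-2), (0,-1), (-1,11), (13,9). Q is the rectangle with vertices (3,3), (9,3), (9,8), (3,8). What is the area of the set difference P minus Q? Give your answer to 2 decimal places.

|P| = 154.5, |P∩Q| = 30.
|P ∖ Q| = |P| − |P∩Q| = 154.5 − 30 = 124.50.

124.50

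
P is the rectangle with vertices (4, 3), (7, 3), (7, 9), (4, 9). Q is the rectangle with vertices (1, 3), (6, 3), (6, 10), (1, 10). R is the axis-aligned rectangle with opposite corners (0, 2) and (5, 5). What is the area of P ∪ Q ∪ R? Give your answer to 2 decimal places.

By inclusion–exclusion:
Individual areas: |P| = 18, |Q| = 35, |R| = 15.
|P∩Q|: x∈[4,6], y∈[3,9] → 2·6 = 12.
|P∩R|: x∈[4,5], y∈[3,5] → 1·2 = 2.
|Q∩R|: x∈[1,5], y∈[3,5] → 4·2 = 8.
|P∩Q∩R| = 2.
|P ∪ Q ∪ R| = 68 − 22 + 2 = 48.00.

48.00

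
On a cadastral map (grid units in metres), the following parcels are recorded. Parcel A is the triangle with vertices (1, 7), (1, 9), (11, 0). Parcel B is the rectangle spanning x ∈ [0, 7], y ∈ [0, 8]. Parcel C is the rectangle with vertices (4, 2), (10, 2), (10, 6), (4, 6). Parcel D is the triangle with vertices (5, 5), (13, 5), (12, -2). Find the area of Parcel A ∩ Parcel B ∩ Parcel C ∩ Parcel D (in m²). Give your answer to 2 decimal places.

0.91

The intersection is the polygon with vertices (7,3), (5,5), (5.444,5), (7,3.6).
By the shoelace formula its area is 0.91.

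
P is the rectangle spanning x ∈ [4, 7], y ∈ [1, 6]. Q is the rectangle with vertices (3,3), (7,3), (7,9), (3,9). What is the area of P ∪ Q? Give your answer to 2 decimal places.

30.00

By inclusion–exclusion:
Individual areas: |P| = 15, |Q| = 24.
|P∩Q|: x∈[4,7], y∈[3,6] → 3·3 = 9.
|P ∪ Q| = 39 − 9 = 30.00.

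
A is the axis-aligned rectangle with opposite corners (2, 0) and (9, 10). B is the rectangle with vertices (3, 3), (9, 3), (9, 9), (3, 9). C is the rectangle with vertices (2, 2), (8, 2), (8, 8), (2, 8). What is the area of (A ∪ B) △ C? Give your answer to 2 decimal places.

|A ∪ B| = 70.
|(A ∪ B) ∩ C| = 36.
|(A ∪ B) △ C| = 70 + 36 − 72 = 34.00.

34.00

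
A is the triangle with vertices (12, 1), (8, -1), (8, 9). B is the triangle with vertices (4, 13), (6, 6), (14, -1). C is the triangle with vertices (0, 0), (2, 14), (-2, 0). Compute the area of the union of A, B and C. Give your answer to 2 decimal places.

47.16

By inclusion–exclusion:
Individual areas: |A| = 20, |B| = 21, |C| = 14.
|A∩B| = 7.8439.
|A∩C| = 0.
|B∩C| = 0.
|A∩B∩C| = 0.
|A ∪ B ∪ C| = 55 − 7.8439 + 0 = 47.16.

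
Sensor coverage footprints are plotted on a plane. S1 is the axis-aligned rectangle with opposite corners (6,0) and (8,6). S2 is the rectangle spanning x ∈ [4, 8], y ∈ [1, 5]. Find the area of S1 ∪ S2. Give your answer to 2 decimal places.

20.00

By inclusion–exclusion:
Individual areas: |S1| = 12, |S2| = 16.
|S1∩S2|: x∈[6,8], y∈[1,5] → 2·4 = 8.
|S1 ∪ S2| = 28 − 8 = 20.00.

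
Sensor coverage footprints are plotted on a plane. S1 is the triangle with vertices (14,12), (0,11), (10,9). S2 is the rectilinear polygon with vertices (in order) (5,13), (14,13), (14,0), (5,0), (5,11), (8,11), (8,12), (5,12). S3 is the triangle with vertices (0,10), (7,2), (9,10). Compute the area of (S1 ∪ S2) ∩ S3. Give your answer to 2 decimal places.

The region (S1 ∪ S2) ∩ S3 is the polygon with vertices (5,10), (9,10), (7,2), (5,4.286).
By the shoelace formula its area is 21.71.

21.71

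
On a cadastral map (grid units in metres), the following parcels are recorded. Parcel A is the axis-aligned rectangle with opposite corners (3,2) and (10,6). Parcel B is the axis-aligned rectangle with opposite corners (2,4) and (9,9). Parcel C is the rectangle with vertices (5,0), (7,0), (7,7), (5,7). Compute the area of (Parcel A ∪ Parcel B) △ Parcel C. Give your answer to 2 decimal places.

45.00

|Parcel A ∪ Parcel B| = 51.
|(Parcel A ∪ Parcel B) ∩ Parcel C| = 10.
|(Parcel A ∪ Parcel B) △ Parcel C| = 51 + 14 − 20 = 45.00.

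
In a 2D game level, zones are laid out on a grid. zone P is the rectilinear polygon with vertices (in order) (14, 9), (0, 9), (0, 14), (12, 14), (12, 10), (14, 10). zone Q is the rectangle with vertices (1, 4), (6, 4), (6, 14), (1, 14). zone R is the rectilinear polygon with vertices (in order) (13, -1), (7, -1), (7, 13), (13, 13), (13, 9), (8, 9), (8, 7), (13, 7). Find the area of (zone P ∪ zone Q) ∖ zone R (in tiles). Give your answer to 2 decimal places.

66.00

|zone P ∪ zone Q| = 87.
|(zone P ∪ zone Q) ∩ zone R| = 21.
|(zone P ∪ zone Q) ∖ zone R| = 87 − 21 = 66.00.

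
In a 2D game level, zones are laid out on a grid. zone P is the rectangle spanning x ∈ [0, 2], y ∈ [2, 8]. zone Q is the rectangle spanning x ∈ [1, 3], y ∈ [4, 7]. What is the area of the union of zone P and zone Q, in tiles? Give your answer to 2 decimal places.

By inclusion–exclusion:
Individual areas: |zone P| = 12, |zone Q| = 6.
|zone P∩zone Q|: x∈[1,2], y∈[4,7] → 1·3 = 3.
|zone P ∪ zone Q| = 18 − 3 = 15.00.

15.00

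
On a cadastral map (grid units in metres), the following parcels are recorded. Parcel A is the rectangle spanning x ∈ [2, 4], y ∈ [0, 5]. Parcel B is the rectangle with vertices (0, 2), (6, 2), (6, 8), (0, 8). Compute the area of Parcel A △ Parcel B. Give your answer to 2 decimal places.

|Parcel A∩Parcel B|: x∈[2,4], y∈[2,5] → 2·3 = 6.
|Parcel A △ Parcel B| = |Parcel A| + |Parcel B| − 2·|Parcel A∩Parcel B| = 10 + 36 − 12 = 34.00.

34.00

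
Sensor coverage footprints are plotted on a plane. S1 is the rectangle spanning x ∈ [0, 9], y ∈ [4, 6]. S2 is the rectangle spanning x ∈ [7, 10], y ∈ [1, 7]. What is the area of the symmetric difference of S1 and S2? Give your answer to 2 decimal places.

28.00

|S1∩S2|: x∈[7,9], y∈[4,6] → 2·2 = 4.
|S1 △ S2| = |S1| + |S2| − 2·|S1∩S2| = 18 + 18 − 8 = 28.00.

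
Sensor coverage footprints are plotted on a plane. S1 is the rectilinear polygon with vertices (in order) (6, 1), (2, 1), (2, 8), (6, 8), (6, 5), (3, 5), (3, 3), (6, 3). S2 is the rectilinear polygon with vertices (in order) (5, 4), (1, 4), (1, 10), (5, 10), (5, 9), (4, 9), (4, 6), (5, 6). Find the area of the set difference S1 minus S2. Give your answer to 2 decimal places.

|S1| = 22, |S1∩S2| = 8.
|S1 ∖ S2| = |S1| − |S1∩S2| = 22 − 8 = 14.00.

14.00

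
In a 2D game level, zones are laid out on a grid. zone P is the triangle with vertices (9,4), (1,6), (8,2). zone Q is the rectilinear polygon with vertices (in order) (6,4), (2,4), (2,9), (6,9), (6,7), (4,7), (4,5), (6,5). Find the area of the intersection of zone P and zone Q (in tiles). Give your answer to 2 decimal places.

3.09

The intersection is the polygon with vertices (6,4.75), (6,4), (4.5,4), (2,5.429), (2,5.75), (4,5.25), (4,5), (5,5).
By the shoelace formula its area is 3.09.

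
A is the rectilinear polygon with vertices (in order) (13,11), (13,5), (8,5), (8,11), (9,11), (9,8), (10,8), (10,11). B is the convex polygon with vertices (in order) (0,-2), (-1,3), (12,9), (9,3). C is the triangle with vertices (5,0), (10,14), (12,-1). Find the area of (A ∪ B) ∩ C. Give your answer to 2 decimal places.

23.45

|A ∪ B| = 73.6987.
|(A ∪ B) ∩ C| = 23.45.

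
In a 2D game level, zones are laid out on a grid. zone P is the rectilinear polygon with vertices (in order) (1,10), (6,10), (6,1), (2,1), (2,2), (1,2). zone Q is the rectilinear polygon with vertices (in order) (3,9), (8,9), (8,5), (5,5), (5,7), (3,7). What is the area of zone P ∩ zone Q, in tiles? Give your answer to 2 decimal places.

8.00

The intersection is the polygon with vertices (6,5), (5,5), (5,7), (3,7), (3,9), (6,9).
By the shoelace formula its area is 8.00.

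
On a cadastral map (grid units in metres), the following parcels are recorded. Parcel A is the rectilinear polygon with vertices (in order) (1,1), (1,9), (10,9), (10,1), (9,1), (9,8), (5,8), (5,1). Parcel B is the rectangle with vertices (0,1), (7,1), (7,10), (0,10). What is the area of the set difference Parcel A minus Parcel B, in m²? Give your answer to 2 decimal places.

10.00

|Parcel A| = 44, |Parcel A∩Parcel B| = 34.
|Parcel A ∖ Parcel B| = |Parcel A| − |Parcel A∩Parcel B| = 44 − 34 = 10.00.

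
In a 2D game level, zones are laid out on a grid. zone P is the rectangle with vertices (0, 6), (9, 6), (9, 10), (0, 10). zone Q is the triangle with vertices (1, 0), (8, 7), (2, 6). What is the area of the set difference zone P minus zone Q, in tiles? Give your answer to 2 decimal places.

|zone P| = 36, |zone P∩zone Q| = 2.5.
|zone P ∖ zone Q| = |zone P| − |zone P∩zone Q| = 36 − 2.5 = 33.50.

33.50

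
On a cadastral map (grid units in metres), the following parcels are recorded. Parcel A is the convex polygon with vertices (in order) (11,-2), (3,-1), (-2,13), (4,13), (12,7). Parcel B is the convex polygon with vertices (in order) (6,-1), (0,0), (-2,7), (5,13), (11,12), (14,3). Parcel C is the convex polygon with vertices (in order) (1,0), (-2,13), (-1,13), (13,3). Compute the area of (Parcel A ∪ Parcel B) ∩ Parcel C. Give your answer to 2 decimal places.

The region (Parcel A ∪ Parcel B) ∩ Parcel C is the polygon with vertices (-0.359,8.406), (-2,13), (-1,13), (13,3), (1,0), (-0.844,7.991).
By the shoelace formula its area is 86.05.

86.05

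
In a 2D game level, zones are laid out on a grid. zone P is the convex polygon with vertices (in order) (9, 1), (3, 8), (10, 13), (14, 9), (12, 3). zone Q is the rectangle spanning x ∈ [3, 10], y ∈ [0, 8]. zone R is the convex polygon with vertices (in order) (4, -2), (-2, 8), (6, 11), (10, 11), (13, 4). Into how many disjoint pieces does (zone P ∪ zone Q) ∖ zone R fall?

2

(zone P ∪ zone Q) ∖ zone R splits into 2 disjoint pieces (area 16.425, area 3.6905).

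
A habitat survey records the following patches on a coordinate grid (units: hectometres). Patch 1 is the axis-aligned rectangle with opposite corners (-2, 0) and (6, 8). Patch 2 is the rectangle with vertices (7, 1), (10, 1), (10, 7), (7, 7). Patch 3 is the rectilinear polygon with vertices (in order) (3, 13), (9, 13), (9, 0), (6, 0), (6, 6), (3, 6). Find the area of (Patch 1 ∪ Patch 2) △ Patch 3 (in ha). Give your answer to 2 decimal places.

|Patch 1 ∪ Patch 2| = 82.
|(Patch 1 ∪ Patch 2) ∩ Patch 3| = 18.
|(Patch 1 ∪ Patch 2) △ Patch 3| = 82 + 60 − 36 = 106.00.

106.00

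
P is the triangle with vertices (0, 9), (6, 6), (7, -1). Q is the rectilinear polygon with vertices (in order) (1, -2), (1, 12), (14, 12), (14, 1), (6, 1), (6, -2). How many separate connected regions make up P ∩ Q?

P ∩ Q is a single connected region.

1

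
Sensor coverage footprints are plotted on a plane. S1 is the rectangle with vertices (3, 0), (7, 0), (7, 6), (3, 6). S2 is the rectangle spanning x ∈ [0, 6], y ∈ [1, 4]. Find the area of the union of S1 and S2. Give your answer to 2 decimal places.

By inclusion–exclusion:
Individual areas: |S1| = 24, |S2| = 18.
|S1∩S2|: x∈[3,6], y∈[1,4] → 3·3 = 9.
|S1 ∪ S2| = 42 − 9 = 33.00.

33.00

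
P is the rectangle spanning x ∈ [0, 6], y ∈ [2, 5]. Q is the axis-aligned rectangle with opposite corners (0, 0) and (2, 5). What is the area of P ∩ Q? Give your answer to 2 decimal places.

|P∩Q|: x∈[0,2], y∈[2,5] → 2·3 = 6.

6.00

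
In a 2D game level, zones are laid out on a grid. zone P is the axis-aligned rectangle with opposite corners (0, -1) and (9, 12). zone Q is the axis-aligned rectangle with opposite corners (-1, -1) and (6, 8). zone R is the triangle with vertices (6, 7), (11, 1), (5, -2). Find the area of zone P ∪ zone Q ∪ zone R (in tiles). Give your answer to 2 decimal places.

130.34

By inclusion–exclusion:
Individual areas: |zone P| = 117, |zone Q| = 63, |zone R| = 25.5.
|zone P∩zone Q|: x∈[0,6], y∈[-1,8] → 6·9 = 54.
|zone P∩zone R| = 21.1556.
|zone Q∩zone R| = 3.5556.
|zone P∩zone Q∩zone R| = 3.5556.
|zone P ∪ zone Q ∪ zone R| = 205.5 − 78.7111 + 3.5556 = 130.34.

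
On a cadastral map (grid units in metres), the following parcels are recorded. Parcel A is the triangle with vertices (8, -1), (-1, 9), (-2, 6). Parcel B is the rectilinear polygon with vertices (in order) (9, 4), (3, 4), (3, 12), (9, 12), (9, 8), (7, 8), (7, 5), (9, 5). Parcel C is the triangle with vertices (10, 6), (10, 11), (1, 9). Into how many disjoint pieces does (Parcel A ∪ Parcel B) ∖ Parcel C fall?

2

(Parcel A ∪ Parcel B) ∖ Parcel C splits into 2 disjoint pieces (area 35.0278, area 11.3333).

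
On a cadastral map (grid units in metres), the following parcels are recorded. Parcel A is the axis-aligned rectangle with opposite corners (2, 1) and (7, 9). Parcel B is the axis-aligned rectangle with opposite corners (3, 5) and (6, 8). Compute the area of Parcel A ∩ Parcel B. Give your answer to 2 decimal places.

|Parcel A∩Parcel B|: x∈[3,6], y∈[5,8] → 3·3 = 9.

9.00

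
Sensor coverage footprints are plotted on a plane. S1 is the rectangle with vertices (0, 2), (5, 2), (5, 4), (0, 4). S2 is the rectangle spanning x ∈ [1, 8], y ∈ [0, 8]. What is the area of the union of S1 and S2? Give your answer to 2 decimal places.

58.00

By inclusion–exclusion:
Individual areas: |S1| = 10, |S2| = 56.
|S1∩S2|: x∈[1,5], y∈[2,4] → 4·2 = 8.
|S1 ∪ S2| = 66 − 8 = 58.00.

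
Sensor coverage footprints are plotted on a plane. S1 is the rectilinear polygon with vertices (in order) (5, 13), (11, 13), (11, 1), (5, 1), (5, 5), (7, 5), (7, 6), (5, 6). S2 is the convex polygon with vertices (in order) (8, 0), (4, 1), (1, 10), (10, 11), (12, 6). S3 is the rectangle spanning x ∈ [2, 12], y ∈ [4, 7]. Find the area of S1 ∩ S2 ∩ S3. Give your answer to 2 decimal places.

15.92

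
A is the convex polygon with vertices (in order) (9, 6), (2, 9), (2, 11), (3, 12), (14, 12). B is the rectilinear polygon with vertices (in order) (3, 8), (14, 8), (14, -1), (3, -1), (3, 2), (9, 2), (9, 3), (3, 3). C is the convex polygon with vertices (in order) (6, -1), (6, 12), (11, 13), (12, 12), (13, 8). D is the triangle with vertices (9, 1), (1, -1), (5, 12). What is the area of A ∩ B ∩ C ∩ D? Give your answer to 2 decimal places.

0.55

The intersection is the polygon with vertices (6,7.286), (6,8), (6.455,8), (6.846,6.923).
By the shoelace formula its area is 0.55.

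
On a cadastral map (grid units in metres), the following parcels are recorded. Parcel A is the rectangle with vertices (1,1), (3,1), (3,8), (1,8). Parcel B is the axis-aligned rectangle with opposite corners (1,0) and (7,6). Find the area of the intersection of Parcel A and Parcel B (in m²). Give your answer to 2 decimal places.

|Parcel A∩Parcel B|: x∈[1,3], y∈[1,6] → 2·5 = 10.

10.00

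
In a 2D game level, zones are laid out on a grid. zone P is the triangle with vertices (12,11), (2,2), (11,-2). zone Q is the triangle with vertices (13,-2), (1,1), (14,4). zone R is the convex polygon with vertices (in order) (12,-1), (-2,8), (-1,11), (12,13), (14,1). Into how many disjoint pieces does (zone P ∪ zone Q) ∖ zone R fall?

2

(zone P ∪ zone Q) ∖ zone R splits into 2 disjoint pieces (area 25.5628, area 0.3472).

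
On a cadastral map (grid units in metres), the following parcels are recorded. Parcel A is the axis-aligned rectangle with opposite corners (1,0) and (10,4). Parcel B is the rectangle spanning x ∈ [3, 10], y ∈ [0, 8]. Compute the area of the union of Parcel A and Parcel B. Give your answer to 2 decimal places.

By inclusion–exclusion:
Individual areas: |Parcel A| = 36, |Parcel B| = 56.
|Parcel A∩Parcel B|: x∈[3,10], y∈[0,4] → 7·4 = 28.
|Parcel A ∪ Parcel B| = 92 − 28 = 64.00.

64.00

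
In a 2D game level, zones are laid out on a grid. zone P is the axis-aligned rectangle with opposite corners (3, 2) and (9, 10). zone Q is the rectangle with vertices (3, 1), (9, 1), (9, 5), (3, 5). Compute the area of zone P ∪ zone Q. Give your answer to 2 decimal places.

By inclusion–exclusion:
Individual areas: |zone P| = 48, |zone Q| = 24.
|zone P∩zone Q|: x∈[3,9], y∈[2,5] → 6·3 = 18.
|zone P ∪ zone Q| = 72 − 18 = 54.00.

54.00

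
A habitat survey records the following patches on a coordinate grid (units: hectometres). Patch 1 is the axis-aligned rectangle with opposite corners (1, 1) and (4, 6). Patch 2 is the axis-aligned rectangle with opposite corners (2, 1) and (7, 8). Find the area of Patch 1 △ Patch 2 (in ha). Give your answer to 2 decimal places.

|Patch 1∩Patch 2|: x∈[2,4], y∈[1,6] → 2·5 = 10.
|Patch 1 △ Patch 2| = |Patch 1| + |Patch 2| − 2·|Patch 1∩Patch 2| = 15 + 35 − 20 = 30.00.

30.00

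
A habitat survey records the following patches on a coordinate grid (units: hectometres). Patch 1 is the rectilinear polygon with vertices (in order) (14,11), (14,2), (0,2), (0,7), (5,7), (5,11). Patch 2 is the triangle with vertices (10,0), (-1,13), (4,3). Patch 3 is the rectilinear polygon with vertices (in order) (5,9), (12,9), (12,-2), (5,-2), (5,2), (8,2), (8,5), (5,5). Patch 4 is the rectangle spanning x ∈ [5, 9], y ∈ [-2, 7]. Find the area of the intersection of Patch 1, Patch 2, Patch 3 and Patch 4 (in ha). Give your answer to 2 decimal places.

0.41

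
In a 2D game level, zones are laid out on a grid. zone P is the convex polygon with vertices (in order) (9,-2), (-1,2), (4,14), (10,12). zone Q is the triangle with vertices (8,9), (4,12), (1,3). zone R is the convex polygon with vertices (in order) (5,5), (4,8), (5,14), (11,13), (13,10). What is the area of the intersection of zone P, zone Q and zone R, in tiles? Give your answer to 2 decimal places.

The intersection is the polygon with vertices (8,9), (4.63,6.111), (4,8), (4.593,11.556).
By the shoelace formula its area is 10.91.

10.91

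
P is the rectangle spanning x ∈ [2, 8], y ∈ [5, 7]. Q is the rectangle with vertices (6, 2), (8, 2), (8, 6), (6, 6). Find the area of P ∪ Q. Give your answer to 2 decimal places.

By inclusion–exclusion:
Individual areas: |P| = 12, |Q| = 8.
|P∩Q|: x∈[6,8], y∈[5,6] → 2·1 = 2.
|P ∪ Q| = 20 − 2 = 18.00.

18.00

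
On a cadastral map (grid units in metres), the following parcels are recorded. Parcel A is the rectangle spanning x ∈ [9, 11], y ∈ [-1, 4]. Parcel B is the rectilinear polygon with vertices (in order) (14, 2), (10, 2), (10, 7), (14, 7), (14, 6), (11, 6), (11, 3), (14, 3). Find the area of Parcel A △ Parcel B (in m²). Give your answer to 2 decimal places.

17.00

|Parcel A| = 10, |Parcel B| = 11, |Parcel A∩Parcel B| = 2.
|Parcel A △ Parcel B| = |Parcel A| + |Parcel B| − 2·|Parcel A∩Parcel B| = 10 + 11 − 4 = 17.00.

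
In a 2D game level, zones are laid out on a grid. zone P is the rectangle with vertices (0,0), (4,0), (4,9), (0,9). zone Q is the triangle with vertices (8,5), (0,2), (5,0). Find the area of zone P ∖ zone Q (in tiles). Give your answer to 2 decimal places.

|zone P| = 36, |zone P∩zone Q| = 6.2.
|zone P ∖ zone Q| = |zone P| − |zone P∩zone Q| = 36 − 6.2 = 29.80.

29.80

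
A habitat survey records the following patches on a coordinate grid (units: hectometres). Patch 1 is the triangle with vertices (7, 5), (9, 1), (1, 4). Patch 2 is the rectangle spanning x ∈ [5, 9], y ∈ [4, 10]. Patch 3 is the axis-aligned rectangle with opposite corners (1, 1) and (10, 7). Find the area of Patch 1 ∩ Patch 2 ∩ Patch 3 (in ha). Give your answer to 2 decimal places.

The intersection is the polygon with vertices (5,4), (5,4.667), (7,5), (7.5,4).
By the shoelace formula its area is 1.92.

1.92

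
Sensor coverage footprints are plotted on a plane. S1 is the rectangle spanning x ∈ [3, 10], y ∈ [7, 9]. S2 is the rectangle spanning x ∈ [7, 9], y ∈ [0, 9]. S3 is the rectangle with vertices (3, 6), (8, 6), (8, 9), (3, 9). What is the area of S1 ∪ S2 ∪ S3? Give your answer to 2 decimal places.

By inclusion–exclusion:
Individual areas: |S1| = 14, |S2| = 18, |S3| = 15.
|S1∩S2|: x∈[7,9], y∈[7,9] → 2·2 = 4.
|S1∩S3|: x∈[3,8], y∈[7,9] → 5·2 = 10.
|S2∩S3|: x∈[7,8], y∈[6,9] → 1·3 = 3.
|S1∩S2∩S3| = 2.
|S1 ∪ S2 ∪ S3| = 47 − 17 + 2 = 32.00.

32.00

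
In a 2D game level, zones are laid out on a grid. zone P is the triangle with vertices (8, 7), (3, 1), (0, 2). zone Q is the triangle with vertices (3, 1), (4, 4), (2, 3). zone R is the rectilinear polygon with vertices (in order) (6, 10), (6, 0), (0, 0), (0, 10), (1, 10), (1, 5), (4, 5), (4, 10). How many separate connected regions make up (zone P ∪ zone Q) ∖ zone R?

1

(zone P ∪ zone Q) ∖ zone R is a single connected region.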